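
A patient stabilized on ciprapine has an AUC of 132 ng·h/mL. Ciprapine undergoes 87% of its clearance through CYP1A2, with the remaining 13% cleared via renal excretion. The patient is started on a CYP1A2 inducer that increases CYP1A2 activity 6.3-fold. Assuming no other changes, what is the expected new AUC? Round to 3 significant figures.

CYP1A2: 0.87 × 6.3 = 5.481
Other: 0.13 (unchanged)
Relative clearance = 5.481 + 0.13 = 5.611.
With dosing unchanged, AUC scales as 1/CL: 132 / 5.611 = 23.5 ng·h/mL.

23.5 ng·h/mL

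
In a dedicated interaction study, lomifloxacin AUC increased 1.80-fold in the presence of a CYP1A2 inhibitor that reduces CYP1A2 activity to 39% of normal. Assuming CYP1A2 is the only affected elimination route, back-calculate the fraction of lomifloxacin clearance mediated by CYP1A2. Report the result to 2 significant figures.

0.73

Call the CYP1A2 fraction fm. After the interaction, CL_new/CL_old = fm × 0.39 + (1 − fm).
AUC ratio = 1 / (new CL fraction), so new CL fraction = 1 / 1.80 = 0.5556.
fm × 0.39 + 1 − fm = 0.5556  ⇒  fm × (0.39 − 1) = −0.4444  ⇒  fm = 0.73.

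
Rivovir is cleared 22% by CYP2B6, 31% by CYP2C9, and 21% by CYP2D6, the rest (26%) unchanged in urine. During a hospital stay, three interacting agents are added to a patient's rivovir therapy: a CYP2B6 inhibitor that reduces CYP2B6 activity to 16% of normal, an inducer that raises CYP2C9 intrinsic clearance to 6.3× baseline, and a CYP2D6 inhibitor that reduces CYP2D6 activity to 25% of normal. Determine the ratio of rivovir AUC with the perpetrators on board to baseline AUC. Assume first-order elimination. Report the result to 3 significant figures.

0.435

The CYP2B6 pathway (22% of clearance) falls to 0.16× activity: 0.22 × 0.16 = 0.0352.
The CYP2C9 pathway (31% of clearance) increases to 6.3× activity: 0.31 × 6.3 = 1.953.
The CYP2D6 pathway (21% of clearance) falls to 0.25× activity: 0.21 × 0.25 = 0.0525.
The remaining 26% of clearance is unaffected.
New clearance relative to baseline: 0.0352 + 1.953 + 0.0525 + 0.26 = 2.3007.
Because AUC varies inversely with clearance, the combined effect is 1 / 2.3007 = 0.435.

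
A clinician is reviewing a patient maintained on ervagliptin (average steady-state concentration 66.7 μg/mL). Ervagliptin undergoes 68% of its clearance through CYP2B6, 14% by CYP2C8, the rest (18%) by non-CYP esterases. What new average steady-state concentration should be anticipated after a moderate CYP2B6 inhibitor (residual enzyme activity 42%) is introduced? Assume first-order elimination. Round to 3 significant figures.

110 μg/mL

CYP2B6: 0.68 × 0.42 = 0.2856
CYP2C8: 0.14 (unchanged)
Other: 0.18 (unchanged)
CL_new/CL_old = 0.2856 + 0.14 + 0.18 = 0.6056.
Average steady-state concentration ∝ 1/CL, so new value = 66.7 / 0.6056 = 110 μg/mL.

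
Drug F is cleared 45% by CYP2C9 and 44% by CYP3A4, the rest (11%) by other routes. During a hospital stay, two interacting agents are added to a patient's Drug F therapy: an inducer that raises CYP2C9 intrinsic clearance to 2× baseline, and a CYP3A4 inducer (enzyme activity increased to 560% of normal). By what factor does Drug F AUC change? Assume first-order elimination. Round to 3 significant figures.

The CYP2C9 pathway (45% of clearance) is boosted to 2× activity: 0.45 × 2 = 0.9.
The CYP3A4 pathway (44% of clearance) rises to 5.6× activity: 0.44 × 5.6 = 2.464.
Non-CYP routes (11%) are unchanged.
Relative clearance = 0.9 + 2.464 + 0.11 = 3.474.
Because AUC varies inversely with clearance, the combined effect is 1 / 3.474 = 0.288.

0.288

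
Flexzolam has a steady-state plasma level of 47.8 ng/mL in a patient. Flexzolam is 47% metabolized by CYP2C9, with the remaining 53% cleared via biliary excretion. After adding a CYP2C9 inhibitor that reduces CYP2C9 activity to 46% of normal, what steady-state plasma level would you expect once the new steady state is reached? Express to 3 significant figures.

CYP2C9: 0.47 × 0.46 = 0.2162
Other: 0.53 (unchanged)
New clearance relative to baseline: 0.2162 + 0.53 = 0.7462.
With dosing unchanged, steady-state plasma level scales as 1/CL: 47.8 / 0.7462 = 64.1 ng/mL.

64.1 ng/mL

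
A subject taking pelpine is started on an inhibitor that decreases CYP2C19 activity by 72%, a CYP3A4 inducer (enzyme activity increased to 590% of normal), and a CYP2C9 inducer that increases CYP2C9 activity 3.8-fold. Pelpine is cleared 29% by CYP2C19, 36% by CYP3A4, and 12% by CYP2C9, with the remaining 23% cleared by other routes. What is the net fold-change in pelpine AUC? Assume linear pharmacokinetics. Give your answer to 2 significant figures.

0.35

The CYP2C19 pathway (29% of clearance) is reduced to 0.28× activity: 0.29 × 0.28 = 0.0812.
The CYP3A4 pathway (36% of clearance) increases to 5.9× activity: 0.36 × 5.9 = 2.124.
The CYP2C9 pathway (12% of clearance) increases to 3.8× activity: 0.12 × 3.8 = 0.456.
The remaining 23% of clearance is unaffected.
New clearance relative to baseline: 0.0812 + 2.124 + 0.456 + 0.23 = 2.8912.
Because AUC varies inversely with clearance, the combined effect is 1 / 2.8912 = 0.35.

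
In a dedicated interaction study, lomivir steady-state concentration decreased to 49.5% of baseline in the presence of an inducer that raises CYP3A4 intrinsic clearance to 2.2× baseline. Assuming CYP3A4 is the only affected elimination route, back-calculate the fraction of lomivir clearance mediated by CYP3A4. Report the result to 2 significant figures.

0.85

CL'/CL = 1 / 0.495 = 2.02
2.2·fm + (1 − fm) = 2.02
fm = (2.02 − 1) / (2.2 − 1) = 0.85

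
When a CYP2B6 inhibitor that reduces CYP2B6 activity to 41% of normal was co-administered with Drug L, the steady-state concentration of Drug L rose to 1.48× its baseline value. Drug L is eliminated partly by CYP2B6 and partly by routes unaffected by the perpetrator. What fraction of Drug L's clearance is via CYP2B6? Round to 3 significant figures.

Let fm be the CYP2B6 fraction. New clearance relative to baseline = fm × 0.41 + (1 − fm).
Steady-state concentration ratio = 1 / (new CL fraction), so new CL fraction = 1 / 1.48 = 0.6757.
fm × 0.41 + 1 − fm = 0.6757  ⇒  fm × (0.41 − 1) = −0.3243  ⇒  fm = 0.550.

0.550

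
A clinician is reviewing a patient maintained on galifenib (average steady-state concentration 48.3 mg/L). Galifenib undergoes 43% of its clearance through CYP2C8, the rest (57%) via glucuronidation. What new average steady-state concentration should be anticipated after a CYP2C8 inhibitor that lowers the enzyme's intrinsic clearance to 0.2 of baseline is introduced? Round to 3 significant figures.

The CYP2C8 pathway (43% of clearance) falls to 0.2× activity: 0.43 × 0.2 = 0.086.
The remaining 57% of clearance is unaffected.
CL_new/CL_old = 0.086 + 0.57 = 0.656.
With dosing unchanged, average steady-state concentration scales as 1/CL: 48.3 / 0.656 = 73.6 mg/L.

73.6 mg/L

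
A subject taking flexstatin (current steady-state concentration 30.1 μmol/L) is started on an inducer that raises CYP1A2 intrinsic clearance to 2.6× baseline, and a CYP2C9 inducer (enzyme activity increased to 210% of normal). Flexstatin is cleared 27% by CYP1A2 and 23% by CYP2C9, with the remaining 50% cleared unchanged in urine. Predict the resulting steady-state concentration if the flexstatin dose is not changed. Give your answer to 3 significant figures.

The CYP1A2 pathway (27% of clearance) is boosted to 2.6× activity: 0.27 × 2.6 = 0.702.
The CYP2C9 pathway (23% of clearance) increases to 2.1× activity: 0.23 × 2.1 = 0.483.
The remaining 50% of clearance is unaffected.
Relative clearance = 0.702 + 0.483 + 0.5 = 1.685.
Dividing the baseline by the relative clearance: 30.1 / 1.685 = 17.9 μmol/L.

17.9 μmol/L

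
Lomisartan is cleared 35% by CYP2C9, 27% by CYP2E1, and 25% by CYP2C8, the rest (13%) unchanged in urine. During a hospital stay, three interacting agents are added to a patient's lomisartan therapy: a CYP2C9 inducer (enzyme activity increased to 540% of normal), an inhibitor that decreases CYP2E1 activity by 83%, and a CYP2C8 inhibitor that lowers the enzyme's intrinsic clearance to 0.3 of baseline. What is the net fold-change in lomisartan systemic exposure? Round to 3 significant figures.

The CYP2C9 pathway (35% of clearance) is boosted to 5.4× activity: 0.35 × 5.4 = 1.89.
The CYP2E1 pathway (27% of clearance) is reduced to 0.17× activity: 0.27 × 0.17 = 0.0459.
The CYP2C8 pathway (25% of clearance) drops to 0.3× activity: 0.25 × 0.3 = 0.075.
The remaining 13% of clearance is unaffected.
Relative clearance = 1.89 + 0.0459 + 0.075 + 0.13 = 2.1409.
Systemic exposure ∝ 1/CL: fold-change = 1 / 2.1409 = 0.467.

0.467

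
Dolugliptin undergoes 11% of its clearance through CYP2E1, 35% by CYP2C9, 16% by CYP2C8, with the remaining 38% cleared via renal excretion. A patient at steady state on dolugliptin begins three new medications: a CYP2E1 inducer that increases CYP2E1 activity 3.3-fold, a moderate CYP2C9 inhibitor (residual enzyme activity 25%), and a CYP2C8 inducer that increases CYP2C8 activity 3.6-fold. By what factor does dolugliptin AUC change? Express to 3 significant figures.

The CYP2E1 pathway (11% of clearance) is boosted to 3.3× activity: 0.11 × 3.3 = 0.363.
The CYP2C9 pathway (35% of clearance) falls to 0.25× activity: 0.35 × 0.25 = 0.0875.
The CYP2C8 pathway (16% of clearance) rises to 3.6× activity: 0.16 × 3.6 = 0.576.
Non-CYP routes (38%) are unchanged.
Relative clearance = 0.363 + 0.0875 + 0.576 + 0.38 = 1.4065.
AUC ∝ 1/CL: fold-change = 1 / 1.4065 = 0.711.

0.711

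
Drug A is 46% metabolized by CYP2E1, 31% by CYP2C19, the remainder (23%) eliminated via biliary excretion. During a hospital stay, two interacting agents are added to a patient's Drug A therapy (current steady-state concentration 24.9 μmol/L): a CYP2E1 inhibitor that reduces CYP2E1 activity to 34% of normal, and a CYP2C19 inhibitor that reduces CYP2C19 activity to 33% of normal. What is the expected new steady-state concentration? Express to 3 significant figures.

51.0 μmol/L

The CYP2E1 pathway (46% of clearance) drops to 0.34× activity: 0.46 × 0.34 = 0.1564.
The CYP2C19 pathway (31% of clearance) drops to 0.33× activity: 0.31 × 0.33 = 0.1023.
Non-CYP routes (23%) are unchanged.
Relative clearance = 0.1564 + 0.1023 + 0.23 = 0.4887.
New steady-state concentration = 24.9 / 0.4887 = 51.0 μmol/L (concentration scales inversely with clearance).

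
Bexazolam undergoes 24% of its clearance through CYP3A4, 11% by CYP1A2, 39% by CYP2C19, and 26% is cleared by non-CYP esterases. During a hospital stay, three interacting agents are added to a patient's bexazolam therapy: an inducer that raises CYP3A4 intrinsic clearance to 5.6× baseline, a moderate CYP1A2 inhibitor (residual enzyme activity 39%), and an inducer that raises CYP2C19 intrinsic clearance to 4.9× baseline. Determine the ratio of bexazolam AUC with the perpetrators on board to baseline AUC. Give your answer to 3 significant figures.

0.281

CYP3A4: 0.24 × 5.6 = 1.344
CYP1A2: 0.11 × 0.39 = 0.0429
CYP2C19: 0.39 × 4.9 = 1.911
Other: 0.26 (unchanged)
CL_new/CL_old = 1.344 + 0.0429 + 1.911 + 0.26 = 3.5579.
Because AUC varies inversely with clearance, the combined effect is 1 / 3.5579 = 0.281.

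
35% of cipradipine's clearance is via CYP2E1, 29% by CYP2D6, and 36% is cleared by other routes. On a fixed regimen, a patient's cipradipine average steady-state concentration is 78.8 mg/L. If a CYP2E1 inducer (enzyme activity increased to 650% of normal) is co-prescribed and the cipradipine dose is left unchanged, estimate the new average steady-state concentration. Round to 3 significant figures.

26.9 mg/L

The CYP2E1 pathway (35% of clearance) increases to 6.5× activity: 0.35 × 6.5 = 2.275.
CYP2D6 (29%) and the residual 36% are unaffected.
Relative clearance = 2.275 + 0.29 + 0.36 = 2.925.
New average steady-state concentration = baseline ÷ relative clearance = 78.8 / 2.925 = 26.9 mg/L.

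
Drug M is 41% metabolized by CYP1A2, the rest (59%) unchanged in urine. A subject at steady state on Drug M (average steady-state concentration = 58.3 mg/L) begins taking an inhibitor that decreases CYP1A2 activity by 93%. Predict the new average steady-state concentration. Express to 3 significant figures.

94.2 mg/L

CYP1A2: 0.41 × 0.07 = 0.0287
Other: 0.59 (unchanged)
New clearance relative to baseline: 0.0287 + 0.59 = 0.6187.
With dosing unchanged, average steady-state concentration scales as 1/CL: 58.3 / 0.6187 = 94.2 mg/L.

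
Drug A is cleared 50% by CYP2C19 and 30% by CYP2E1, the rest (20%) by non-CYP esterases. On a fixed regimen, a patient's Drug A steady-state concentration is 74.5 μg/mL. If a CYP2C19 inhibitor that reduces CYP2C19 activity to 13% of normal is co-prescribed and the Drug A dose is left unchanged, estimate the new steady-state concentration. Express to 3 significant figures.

132 μg/mL

The CYP2C19 pathway (50% of clearance) drops to 0.13× activity: 0.5 × 0.13 = 0.065.
CYP2E1 (30%) and the residual 20% are unaffected.
Relative clearance = 0.065 + 0.3 + 0.2 = 0.565.
Steady-state concentration ∝ 1/CL, so new value = 74.5 / 0.565 = 132 μg/mL.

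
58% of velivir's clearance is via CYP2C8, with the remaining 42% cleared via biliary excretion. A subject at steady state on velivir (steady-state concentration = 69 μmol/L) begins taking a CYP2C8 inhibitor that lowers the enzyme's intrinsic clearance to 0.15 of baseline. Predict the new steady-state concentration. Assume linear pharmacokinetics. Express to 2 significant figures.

1.4 × 10² μmol/L

The CYP2C8 pathway (58% of clearance) is reduced to 0.15× activity: 0.58 × 0.15 = 0.087.
Non-CYP routes (42%) are unchanged.
CL_new/CL_old = 0.087 + 0.42 = 0.507.
Steady-state concentration ∝ 1/CL, so new value = 69 / 0.507 = 1.4 × 10² μmol/L.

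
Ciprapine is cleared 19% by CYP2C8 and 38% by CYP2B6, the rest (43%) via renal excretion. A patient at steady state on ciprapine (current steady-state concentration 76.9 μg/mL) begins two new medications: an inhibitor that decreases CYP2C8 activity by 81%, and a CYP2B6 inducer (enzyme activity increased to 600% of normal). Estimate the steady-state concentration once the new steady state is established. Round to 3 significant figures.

28.0 μg/mL

CYP2C8: 0.19 × 0.19 = 0.0361
CYP2B6: 0.38 × 6 = 2.28
Other: 0.43 (unchanged)
CL_new/CL_old = 0.0361 + 2.28 + 0.43 = 2.7461.
Steady-state concentration ∝ 1/CL: new value = 76.9 / 2.7461 = 28.0 μg/mL.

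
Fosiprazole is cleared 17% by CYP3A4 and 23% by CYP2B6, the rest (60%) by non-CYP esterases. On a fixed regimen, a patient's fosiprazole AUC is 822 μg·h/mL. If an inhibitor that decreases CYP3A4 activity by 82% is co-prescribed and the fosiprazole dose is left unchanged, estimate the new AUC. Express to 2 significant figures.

9.6 × 10² μg·h/mL

CYP3A4: 0.17 × 0.18 = 0.0306
CYP2B6: 0.23 (unchanged)
Other: 0.6 (unchanged)
Relative clearance = 0.0306 + 0.23 + 0.6 = 0.8606.
With dosing unchanged, AUC scales as 1/CL: 822 / 0.8606 = 9.6 × 10² μg·h/mL.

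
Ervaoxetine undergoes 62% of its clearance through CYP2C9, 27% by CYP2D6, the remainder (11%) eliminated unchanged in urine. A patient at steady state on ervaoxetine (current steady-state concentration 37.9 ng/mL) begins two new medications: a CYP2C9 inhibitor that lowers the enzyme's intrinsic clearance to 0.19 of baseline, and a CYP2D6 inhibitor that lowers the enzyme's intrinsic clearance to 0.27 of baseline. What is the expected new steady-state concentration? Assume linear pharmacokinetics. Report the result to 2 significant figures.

1.3 × 10² ng/mL

CYP2C9: 0.62 × 0.19 = 0.1178
CYP2D6: 0.27 × 0.27 = 0.0729
Other: 0.11 (unchanged)
CL_new/CL_old = 0.1178 + 0.0729 + 0.11 = 0.3007.
New steady-state concentration = 37.9 / 0.3007 = 1.3 × 10² ng/mL (concentration scales inversely with clearance).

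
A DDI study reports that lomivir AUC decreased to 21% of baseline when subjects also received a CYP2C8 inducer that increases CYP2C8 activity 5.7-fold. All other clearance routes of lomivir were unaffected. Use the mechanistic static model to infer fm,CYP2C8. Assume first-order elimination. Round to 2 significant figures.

CL'/CL = 1 / 0.210 = 4.762
5.7·fm + (1 − fm) = 4.762
fm = (4.762 − 1) / (5.7 − 1) = 0.80

0.80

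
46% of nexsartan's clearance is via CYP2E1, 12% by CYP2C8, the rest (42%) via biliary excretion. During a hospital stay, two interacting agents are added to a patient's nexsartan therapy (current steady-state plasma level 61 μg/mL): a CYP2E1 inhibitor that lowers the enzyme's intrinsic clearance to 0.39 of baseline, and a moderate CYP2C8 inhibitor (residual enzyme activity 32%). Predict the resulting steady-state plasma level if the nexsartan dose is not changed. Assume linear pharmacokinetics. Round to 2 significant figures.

96 μg/mL

The CYP2E1 pathway (46% of clearance) falls to 0.39× activity: 0.46 × 0.39 = 0.1794.
The CYP2C8 pathway (12% of clearance) is reduced to 0.32× activity: 0.12 × 0.32 = 0.0384.
Non-CYP routes (42%) are unchanged.
Relative clearance = 0.1794 + 0.0384 + 0.42 = 0.6378.
Steady-state plasma level ∝ 1/CL: new value = 61 / 0.6378 = 96 μg/mL.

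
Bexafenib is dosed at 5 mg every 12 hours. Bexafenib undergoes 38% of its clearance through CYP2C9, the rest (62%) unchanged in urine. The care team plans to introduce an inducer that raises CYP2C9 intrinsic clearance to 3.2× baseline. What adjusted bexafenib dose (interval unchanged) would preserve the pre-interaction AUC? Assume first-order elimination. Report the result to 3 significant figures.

CYP2C9: 0.38 × 3.2 = 1.216
Other: 0.62 (unchanged)
CL_new/CL_old = 1.216 + 0.62 = 1.836.
Exposure is unchanged when dose changes in proportion to clearance. New dose = 5 mg × 1.836 = 9.18 mg.

9.18 mg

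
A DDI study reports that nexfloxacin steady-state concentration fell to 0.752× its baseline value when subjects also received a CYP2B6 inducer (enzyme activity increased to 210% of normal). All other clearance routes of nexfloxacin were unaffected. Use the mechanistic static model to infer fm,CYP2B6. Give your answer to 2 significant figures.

CL'/CL = 1 / 0.752 = 1.33
2.1·fm + (1 − fm) = 1.33
fm = (1.33 − 1) / (2.1 − 1) = 0.30

0.30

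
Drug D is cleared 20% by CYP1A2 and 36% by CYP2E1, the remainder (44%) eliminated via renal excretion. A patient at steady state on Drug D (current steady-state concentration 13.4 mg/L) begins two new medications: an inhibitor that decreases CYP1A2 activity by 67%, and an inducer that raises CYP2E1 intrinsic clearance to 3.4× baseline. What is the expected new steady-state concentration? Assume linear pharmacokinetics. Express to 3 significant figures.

7.75 mg/L

The CYP1A2 pathway (20% of clearance) is reduced to 0.33× activity: 0.2 × 0.33 = 0.066.
The CYP2E1 pathway (36% of clearance) rises to 3.4× activity: 0.36 × 3.4 = 1.224.
The remaining 44% of clearance is unaffected.
Relative clearance = 0.066 + 1.224 + 0.44 = 1.73.
Steady-state concentration ∝ 1/CL: new value = 13.4 / 1.73 = 7.75 mg/L.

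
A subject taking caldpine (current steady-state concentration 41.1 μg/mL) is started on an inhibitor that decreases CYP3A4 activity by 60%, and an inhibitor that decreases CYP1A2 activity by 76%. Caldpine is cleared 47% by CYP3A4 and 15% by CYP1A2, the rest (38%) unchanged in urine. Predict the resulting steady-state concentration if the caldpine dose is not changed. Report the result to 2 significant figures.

The CYP3A4 pathway (47% of clearance) falls to 0.4× activity: 0.47 × 0.4 = 0.188.
The CYP1A2 pathway (15% of clearance) is reduced to 0.24× activity: 0.15 × 0.24 = 0.036.
The remaining 38% of clearance is unaffected.
Relative clearance = 0.188 + 0.036 + 0.38 = 0.604.
Steady-state concentration ∝ 1/CL: new value = 41.1 / 0.604 = 68 μg/mL.

68 μg/mL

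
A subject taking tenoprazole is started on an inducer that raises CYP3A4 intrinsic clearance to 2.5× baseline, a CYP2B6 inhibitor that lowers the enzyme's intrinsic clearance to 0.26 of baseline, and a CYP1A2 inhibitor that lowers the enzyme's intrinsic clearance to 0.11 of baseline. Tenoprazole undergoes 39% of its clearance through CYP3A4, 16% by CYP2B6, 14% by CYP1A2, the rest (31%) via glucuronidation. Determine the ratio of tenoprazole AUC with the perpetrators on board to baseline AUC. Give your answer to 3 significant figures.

0.745

The CYP3A4 pathway (39% of clearance) is boosted to 2.5× activity: 0.39 × 2.5 = 0.975.
The CYP2B6 pathway (16% of clearance) is reduced to 0.26× activity: 0.16 × 0.26 = 0.0416.
The CYP1A2 pathway (14% of clearance) drops to 0.11× activity: 0.14 × 0.11 = 0.0154.
The remaining 31% of clearance is unaffected.
CL_new/CL_old = 0.975 + 0.0416 + 0.0154 + 0.31 = 1.342.
Net AUC ratio = 1 / 1.342 = 0.745.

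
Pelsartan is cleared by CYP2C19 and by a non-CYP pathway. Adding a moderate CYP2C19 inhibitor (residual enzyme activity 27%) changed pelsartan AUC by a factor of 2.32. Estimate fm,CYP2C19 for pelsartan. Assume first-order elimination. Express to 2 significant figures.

0.78

Write x for the fraction cleared via CYP2C19. The observed AUC change means clearance fell to 1/2.32 = 0.431 of baseline.
Only the CYP2C19 route changed, so 0.431 = x·0.27 + (1 − x), giving x = 0.78.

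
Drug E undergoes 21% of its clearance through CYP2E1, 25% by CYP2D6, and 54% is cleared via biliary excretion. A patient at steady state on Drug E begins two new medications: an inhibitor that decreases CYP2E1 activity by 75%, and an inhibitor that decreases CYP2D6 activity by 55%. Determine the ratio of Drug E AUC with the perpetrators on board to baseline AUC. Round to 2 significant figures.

1.4

The CYP2E1 pathway (21% of clearance) drops to 0.25× activity: 0.21 × 0.25 = 0.0525.
The CYP2D6 pathway (25% of clearance) drops to 0.45× activity: 0.25 × 0.45 = 0.1125.
The remaining 54% of clearance is unaffected.
New clearance relative to baseline: 0.0525 + 0.1125 + 0.54 = 0.705.
AUC ∝ 1/CL: fold-change = 1 / 0.705 = 1.4.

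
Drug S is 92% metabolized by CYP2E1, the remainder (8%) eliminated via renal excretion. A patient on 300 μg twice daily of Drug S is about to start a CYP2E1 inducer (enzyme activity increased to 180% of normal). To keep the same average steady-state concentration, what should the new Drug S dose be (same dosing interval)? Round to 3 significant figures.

521 μg

The CYP2E1 pathway (92% of clearance) is boosted to 1.8× activity: 0.92 × 1.8 = 1.656.
Non-CYP routes (8%) are unchanged.
Relative clearance = 1.656 + 0.08 = 1.736.
Exposure is unchanged when dose changes in proportion to clearance. New dose = 300 μg × 1.736 = 521 μg.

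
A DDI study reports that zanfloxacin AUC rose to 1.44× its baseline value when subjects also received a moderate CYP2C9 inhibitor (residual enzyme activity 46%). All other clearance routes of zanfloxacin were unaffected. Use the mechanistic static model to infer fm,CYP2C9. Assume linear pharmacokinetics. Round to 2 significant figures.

0.57

CL'/CL = 1 / 1.44 = 0.6944
0.46·fm + (1 − fm) = 0.6944
fm = (0.6944 − 1) / (0.46 − 1) = 0.57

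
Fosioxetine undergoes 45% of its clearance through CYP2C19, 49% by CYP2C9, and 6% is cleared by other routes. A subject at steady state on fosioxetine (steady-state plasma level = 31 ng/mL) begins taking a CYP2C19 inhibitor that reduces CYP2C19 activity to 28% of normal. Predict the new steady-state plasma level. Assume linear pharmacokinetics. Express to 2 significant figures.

46 ng/mL

CYP2C19: 0.45 × 0.28 = 0.126
CYP2C9: 0.49 (unchanged)
Other: 0.06 (unchanged)
Relative clearance = 0.126 + 0.49 + 0.06 = 0.676.
Steady-state plasma level ∝ 1/CL, so new value = 31 / 0.676 = 46 ng/mL.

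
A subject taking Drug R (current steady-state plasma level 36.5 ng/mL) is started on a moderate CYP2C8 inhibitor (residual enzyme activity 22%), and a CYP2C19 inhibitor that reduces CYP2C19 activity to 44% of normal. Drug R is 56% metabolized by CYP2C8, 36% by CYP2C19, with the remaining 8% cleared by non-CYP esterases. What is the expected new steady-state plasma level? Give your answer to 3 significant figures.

101 ng/mL

CYP2C8: 0.56 × 0.22 = 0.1232
CYP2C19: 0.36 × 0.44 = 0.1584
Other: 0.08 (unchanged)
New clearance relative to baseline: 0.1232 + 0.1584 + 0.08 = 0.3616.
New steady-state plasma level = 36.5 / 0.3616 = 101 ng/mL (concentration scales inversely with clearance).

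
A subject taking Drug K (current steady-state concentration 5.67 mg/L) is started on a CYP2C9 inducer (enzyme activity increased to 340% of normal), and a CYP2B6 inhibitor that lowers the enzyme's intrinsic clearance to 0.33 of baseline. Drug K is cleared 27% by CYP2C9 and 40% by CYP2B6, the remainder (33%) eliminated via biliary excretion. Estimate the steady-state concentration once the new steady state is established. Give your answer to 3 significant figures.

The CYP2C9 pathway (27% of clearance) increases to 3.4× activity: 0.27 × 3.4 = 0.918.
The CYP2B6 pathway (40% of clearance) falls to 0.33× activity: 0.4 × 0.33 = 0.132.
Non-CYP routes (33%) are unchanged.
Relative clearance = 0.918 + 0.132 + 0.33 = 1.38.
New steady-state concentration = 5.67 / 1.38 = 4.11 mg/L (concentration scales inversely with clearance).

4.11 mg/L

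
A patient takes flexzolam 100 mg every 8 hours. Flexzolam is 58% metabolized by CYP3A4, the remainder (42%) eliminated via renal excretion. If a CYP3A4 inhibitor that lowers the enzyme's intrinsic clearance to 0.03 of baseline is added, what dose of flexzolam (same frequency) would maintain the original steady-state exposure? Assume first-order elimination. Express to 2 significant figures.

The CYP3A4 pathway (58% of clearance) is reduced to 0.03× activity: 0.58 × 0.03 = 0.0174.
The remaining 42% of clearance is unaffected.
Relative clearance = 0.0174 + 0.42 = 0.4374.
Exposure is unchanged when dose changes in proportion to clearance. New dose = 100 mg × 0.4374 = 44 mg.

44 mg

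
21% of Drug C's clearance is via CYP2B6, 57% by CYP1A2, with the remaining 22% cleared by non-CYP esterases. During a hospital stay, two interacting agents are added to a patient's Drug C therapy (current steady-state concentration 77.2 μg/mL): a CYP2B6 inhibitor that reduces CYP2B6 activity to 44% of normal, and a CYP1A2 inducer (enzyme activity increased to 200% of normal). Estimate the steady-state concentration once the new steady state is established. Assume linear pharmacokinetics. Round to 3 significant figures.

The CYP2B6 pathway (21% of clearance) falls to 0.44× activity: 0.21 × 0.44 = 0.0924.
The CYP1A2 pathway (57% of clearance) increases to 2× activity: 0.57 × 2 = 1.14.
The remaining 22% of clearance is unaffected.
Relative clearance = 0.0924 + 1.14 + 0.22 = 1.4524.
New steady-state concentration = 77.2 / 1.4524 = 53.2 μg/mL (concentration scales inversely with clearance).

53.2 μg/mL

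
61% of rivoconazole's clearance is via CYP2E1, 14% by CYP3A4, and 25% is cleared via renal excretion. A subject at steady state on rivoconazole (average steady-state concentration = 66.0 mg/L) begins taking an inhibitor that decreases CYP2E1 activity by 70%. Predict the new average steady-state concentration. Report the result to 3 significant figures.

115 mg/L

The CYP2E1 pathway (61% of clearance) is reduced to 0.3× activity: 0.61 × 0.3 = 0.183.
CYP3A4 (14%) and the residual 25% are unaffected.
Relative clearance = 0.183 + 0.14 + 0.25 = 0.573.
New average steady-state concentration = baseline ÷ relative clearance = 66.0 / 0.573 = 115 mg/L.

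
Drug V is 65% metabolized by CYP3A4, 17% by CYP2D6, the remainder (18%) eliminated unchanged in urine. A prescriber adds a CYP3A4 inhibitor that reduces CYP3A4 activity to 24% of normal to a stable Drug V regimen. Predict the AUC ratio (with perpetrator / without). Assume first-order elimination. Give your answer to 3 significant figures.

The CYP3A4 pathway (65% of clearance) is reduced to 0.24× activity: 0.65 × 0.24 = 0.156.
CYP2D6 (17%) and the residual 18% are unaffected.
CL_new/CL_old = 0.156 + 0.17 + 0.18 = 0.506.
Since AUC ∝ 1/CL, the ratio is 1 / 0.506 = 1.98.

1.98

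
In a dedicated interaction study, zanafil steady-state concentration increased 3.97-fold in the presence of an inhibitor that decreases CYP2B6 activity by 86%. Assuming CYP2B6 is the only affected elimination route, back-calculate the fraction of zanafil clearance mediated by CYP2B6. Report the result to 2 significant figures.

Write x for the fraction cleared via CYP2B6. The observed steady-state concentration change means clearance fell to 1/3.97 = 0.2519 of baseline.
Only the CYP2B6 route changed, so 0.2519 = x·0.14 + (1 − x), giving x = 0.87.

0.87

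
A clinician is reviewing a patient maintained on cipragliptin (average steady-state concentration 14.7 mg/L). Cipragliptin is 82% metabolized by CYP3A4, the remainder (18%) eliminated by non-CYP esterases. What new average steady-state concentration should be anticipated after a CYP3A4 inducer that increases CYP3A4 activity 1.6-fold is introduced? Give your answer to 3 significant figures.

The CYP3A4 pathway (82% of clearance) rises to 1.6× activity: 0.82 × 1.6 = 1.312.
Non-CYP routes (18%) are unchanged.
Relative clearance = 1.312 + 0.18 = 1.492.
Average steady-state concentration ∝ 1/CL, so new value = 14.7 / 1.492 = 9.85 mg/L.

9.85 mg/L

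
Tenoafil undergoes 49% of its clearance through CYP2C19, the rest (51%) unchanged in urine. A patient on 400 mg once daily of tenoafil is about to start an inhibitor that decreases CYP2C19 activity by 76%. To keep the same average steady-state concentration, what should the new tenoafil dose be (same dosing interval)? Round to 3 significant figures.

The CYP2C19 pathway (49% of clearance) falls to 0.24× activity: 0.49 × 0.24 = 0.1176.
The remaining 51% of clearance is unaffected.
New clearance relative to baseline: 0.1176 + 0.51 = 0.6276.
To maintain the same steady-state level, dose must scale with clearance: new dose = 400 × 0.6276 = 251 mg.

251 mg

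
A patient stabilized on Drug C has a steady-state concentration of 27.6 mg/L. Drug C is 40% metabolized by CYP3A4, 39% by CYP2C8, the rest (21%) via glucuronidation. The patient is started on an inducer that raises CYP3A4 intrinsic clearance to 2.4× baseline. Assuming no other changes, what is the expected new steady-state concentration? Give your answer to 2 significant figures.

18 mg/L

The CYP3A4 pathway (40% of clearance) is boosted to 2.4× activity: 0.4 × 2.4 = 0.96.
CYP2C8 (39%) and the residual 21% are unaffected.
Relative clearance = 0.96 + 0.39 + 0.21 = 1.56.
Steady-state concentration ∝ 1/CL, so new value = 27.6 / 1.56 = 18 mg/L.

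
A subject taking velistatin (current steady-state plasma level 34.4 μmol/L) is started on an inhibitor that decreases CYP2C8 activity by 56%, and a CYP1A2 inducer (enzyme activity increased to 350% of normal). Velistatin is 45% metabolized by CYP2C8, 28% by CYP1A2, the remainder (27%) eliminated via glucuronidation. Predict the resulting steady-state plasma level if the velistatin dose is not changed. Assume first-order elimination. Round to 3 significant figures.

23.8 μmol/L

The CYP2C8 pathway (45% of clearance) drops to 0.44× activity: 0.45 × 0.44 = 0.198.
The CYP1A2 pathway (28% of clearance) increases to 3.5× activity: 0.28 × 3.5 = 0.98.
The remaining 27% of clearance is unaffected.
Relative clearance = 0.198 + 0.98 + 0.27 = 1.448.
New steady-state plasma level = 34.4 / 1.448 = 23.8 μmol/L (concentration scales inversely with clearance).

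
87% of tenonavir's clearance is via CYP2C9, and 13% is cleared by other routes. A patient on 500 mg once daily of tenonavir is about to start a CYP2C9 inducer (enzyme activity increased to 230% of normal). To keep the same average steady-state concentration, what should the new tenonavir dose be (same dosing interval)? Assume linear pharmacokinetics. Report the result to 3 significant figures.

1.07 × 10³ mg

The CYP2C9 pathway (87% of clearance) is boosted to 2.3× activity: 0.87 × 2.3 = 2.001.
Non-CYP routes (13%) are unchanged.
New clearance relative to baseline: 2.001 + 0.13 = 2.131.
Exposure is unchanged when dose changes in proportion to clearance. New dose = 500 mg × 2.131 = 1.07 × 10³ mg.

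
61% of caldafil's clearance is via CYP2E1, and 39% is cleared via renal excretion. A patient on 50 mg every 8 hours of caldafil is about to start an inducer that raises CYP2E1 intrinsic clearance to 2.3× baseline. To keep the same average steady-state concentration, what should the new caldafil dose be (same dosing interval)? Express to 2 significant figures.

The CYP2E1 pathway (61% of clearance) rises to 2.3× activity: 0.61 × 2.3 = 1.403.
The remaining 39% of clearance is unaffected.
Relative clearance = 1.403 + 0.39 = 1.793.
Css,avg = (dose rate)/CL, so holding Css fixed requires dose ∝ CL: 50 × 1.793 = 90 mg.

90 mg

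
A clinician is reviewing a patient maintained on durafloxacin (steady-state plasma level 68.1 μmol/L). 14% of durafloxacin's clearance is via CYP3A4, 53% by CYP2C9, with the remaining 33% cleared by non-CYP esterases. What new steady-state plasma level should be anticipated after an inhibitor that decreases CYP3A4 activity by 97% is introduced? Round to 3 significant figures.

The CYP3A4 pathway (14% of clearance) falls to 0.03× activity: 0.14 × 0.03 = 0.0042.
CYP2C9 (53%) and the residual 33% are unaffected.
Relative clearance = 0.0042 + 0.53 + 0.33 = 0.8642.
With dosing unchanged, steady-state plasma level scales as 1/CL: 68.1 / 0.8642 = 78.8 μmol/L.

78.8 μmol/L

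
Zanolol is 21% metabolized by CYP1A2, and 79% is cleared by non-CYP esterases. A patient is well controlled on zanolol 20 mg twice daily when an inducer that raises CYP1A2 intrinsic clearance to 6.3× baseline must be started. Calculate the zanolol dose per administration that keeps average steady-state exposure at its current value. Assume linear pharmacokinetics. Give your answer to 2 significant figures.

The CYP1A2 pathway (21% of clearance) increases to 6.3× activity: 0.21 × 6.3 = 1.323.
Non-CYP routes (79%) are unchanged.
New clearance relative to baseline: 1.323 + 0.79 = 2.113.
To maintain the same steady-state level, dose must scale with clearance: new dose = 20 × 2.113 = 42 mg.

42 mg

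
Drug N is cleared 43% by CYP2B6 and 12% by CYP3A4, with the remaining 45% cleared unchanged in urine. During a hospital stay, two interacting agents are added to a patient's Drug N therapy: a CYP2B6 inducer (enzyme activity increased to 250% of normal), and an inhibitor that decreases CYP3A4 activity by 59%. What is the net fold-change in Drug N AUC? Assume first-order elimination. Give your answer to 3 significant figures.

0.635

CYP2B6: 0.43 × 2.5 = 1.075
CYP3A4: 0.12 × 0.41 = 0.0492
Other: 0.45 (unchanged)
Relative clearance = 1.075 + 0.0492 + 0.45 = 1.5742.
Because AUC varies inversely with clearance, the combined effect is 1 / 1.5742 = 0.635.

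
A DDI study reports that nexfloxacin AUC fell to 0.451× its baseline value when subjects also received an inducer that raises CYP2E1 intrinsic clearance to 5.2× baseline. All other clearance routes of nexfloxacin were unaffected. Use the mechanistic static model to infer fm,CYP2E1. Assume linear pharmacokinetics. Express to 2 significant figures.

0.29

Write x for the fraction cleared via CYP2E1. The observed AUC change means clearance rose to 1/0.451 = 2.217 of baseline.
Only the CYP2E1 route changed, so 2.217 = x·5.2 + (1 − x), giving x = 0.29.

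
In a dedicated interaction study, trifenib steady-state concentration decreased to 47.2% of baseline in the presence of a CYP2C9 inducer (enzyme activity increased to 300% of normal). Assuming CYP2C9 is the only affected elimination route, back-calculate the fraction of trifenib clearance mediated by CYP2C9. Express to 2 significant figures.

0.56

Write x for the fraction cleared via CYP2C9. The observed steady-state concentration change means clearance rose to 1/0.472 = 2.119 of baseline.
Only the CYP2C9 route changed, so 2.119 = x·3 + (1 − x), giving x = 0.56.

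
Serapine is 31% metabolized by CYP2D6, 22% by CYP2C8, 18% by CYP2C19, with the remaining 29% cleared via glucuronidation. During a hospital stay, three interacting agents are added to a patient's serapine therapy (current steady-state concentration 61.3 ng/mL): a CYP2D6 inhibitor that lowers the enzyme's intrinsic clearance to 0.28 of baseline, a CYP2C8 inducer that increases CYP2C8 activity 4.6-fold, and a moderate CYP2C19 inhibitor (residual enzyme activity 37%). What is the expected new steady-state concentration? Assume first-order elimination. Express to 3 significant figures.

The CYP2D6 pathway (31% of clearance) falls to 0.28× activity: 0.31 × 0.28 = 0.0868.
The CYP2C8 pathway (22% of clearance) is boosted to 4.6× activity: 0.22 × 4.6 = 1.012.
The CYP2C19 pathway (18% of clearance) is reduced to 0.37× activity: 0.18 × 0.37 = 0.0666.
Non-CYP routes (29%) are unchanged.
Relative clearance = 0.0868 + 1.012 + 0.0666 + 0.29 = 1.4554.
Steady-state concentration ∝ 1/CL: new value = 61.3 / 1.4554 = 42.1 ng/mL.

42.1 ng/mL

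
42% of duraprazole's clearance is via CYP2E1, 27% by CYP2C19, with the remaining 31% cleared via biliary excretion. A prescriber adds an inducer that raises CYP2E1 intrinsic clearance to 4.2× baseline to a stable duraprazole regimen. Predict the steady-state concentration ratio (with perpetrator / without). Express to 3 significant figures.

CYP2E1: 0.42 × 4.2 = 1.764
CYP2C19: 0.27 (unchanged)
Other: 0.31 (unchanged)
Relative clearance = 1.764 + 0.27 + 0.31 = 2.344.
Steady-state concentration ratio = CL_old/CL_new = 1 / 2.344 = 0.427.

0.427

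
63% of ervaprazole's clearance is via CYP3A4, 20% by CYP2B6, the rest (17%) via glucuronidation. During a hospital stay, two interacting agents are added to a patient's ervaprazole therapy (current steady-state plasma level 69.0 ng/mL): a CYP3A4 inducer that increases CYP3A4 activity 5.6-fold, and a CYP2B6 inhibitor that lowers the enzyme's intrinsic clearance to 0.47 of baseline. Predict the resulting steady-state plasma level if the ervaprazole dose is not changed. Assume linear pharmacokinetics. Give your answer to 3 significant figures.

18.2 ng/mL

The CYP3A4 pathway (63% of clearance) is boosted to 5.6× activity: 0.63 × 5.6 = 3.528.
The CYP2B6 pathway (20% of clearance) is reduced to 0.47× activity: 0.2 × 0.47 = 0.094.
Non-CYP routes (17%) are unchanged.
Relative clearance = 3.528 + 0.094 + 0.17 = 3.792.
Dividing the baseline by the relative clearance: 69.0 / 3.792 = 18.2 ng/mL.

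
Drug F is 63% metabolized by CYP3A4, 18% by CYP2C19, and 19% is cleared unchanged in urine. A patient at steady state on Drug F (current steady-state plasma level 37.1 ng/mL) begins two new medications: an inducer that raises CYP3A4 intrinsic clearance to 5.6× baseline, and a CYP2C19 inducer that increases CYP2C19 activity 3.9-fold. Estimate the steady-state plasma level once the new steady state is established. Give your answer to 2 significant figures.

The CYP3A4 pathway (63% of clearance) is boosted to 5.6× activity: 0.63 × 5.6 = 3.528.
The CYP2C19 pathway (18% of clearance) is boosted to 3.9× activity: 0.18 × 3.9 = 0.702.
Non-CYP routes (19%) are unchanged.
CL_new/CL_old = 3.528 + 0.702 + 0.19 = 4.42.
Dividing the baseline by the relative clearance: 37.1 / 4.42 = 8.4 ng/mL.

8.4 ng/mL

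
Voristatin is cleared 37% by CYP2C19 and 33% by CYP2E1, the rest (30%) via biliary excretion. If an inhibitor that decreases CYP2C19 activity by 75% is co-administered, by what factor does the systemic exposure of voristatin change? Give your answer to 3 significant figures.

The CYP2C19 pathway (37% of clearance) drops to 0.25× activity: 0.37 × 0.25 = 0.0925.
CYP2E1 (33%) and the residual 30% are unaffected.
CL_new/CL_old = 0.0925 + 0.33 + 0.3 = 0.7225.
Since systemic exposure ∝ 1/CL, the ratio is 1 / 0.7225 = 1.38.

1.38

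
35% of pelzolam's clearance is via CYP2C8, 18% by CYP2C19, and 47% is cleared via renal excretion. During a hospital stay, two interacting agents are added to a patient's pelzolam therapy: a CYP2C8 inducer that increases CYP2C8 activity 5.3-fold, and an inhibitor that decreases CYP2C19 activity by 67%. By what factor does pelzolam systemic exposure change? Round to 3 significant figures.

The CYP2C8 pathway (35% of clearance) rises to 5.3× activity: 0.35 × 5.3 = 1.855.
The CYP2C19 pathway (18% of clearance) falls to 0.33× activity: 0.18 × 0.33 = 0.0594.
The remaining 47% of clearance is unaffected.
Relative clearance = 1.855 + 0.0594 + 0.47 = 2.3844.
Systemic exposure ∝ 1/CL: fold-change = 1 / 2.3844 = 0.419.

0.419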